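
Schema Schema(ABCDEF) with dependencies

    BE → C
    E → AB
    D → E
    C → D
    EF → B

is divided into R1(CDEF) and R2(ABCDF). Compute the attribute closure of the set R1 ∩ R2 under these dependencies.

ABCDEF

R1 ∩ R2 = {CDF}.
D → E applies, adding E
EF → B applies, adding B
E → AB applies, adding A
Closure: {ABCDEF}.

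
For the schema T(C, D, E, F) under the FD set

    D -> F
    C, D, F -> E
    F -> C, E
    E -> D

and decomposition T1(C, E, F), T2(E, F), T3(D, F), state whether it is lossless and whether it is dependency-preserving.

Lossless test (chase): Rows 1 and 2 agree on F; apply F→C, E and equate their C, E entries. Rows 1 and 3 agree on F; apply F→C, E and equate their C, E entries. Rows 1 and 2 agree on E; apply E→D and equate their D entries. Rows 1 and 3 agree on E; apply E→D and equate their D entries. Row 1 is now all distinguished symbols — the join is lossless.
Dependency preservation: C, D, F → E; E → D are not contained in any single fragment, but the restricted closure of each left-hand side across the fragments still reaches the right-hand side; the remaining FDs each lie inside some fragment. All dependencies are preserved.

lossless and dependency-preserving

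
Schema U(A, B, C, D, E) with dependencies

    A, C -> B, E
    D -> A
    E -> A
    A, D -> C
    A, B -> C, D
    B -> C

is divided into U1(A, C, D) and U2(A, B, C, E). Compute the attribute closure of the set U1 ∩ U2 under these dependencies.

U1 ∩ U2 = {A, C}.
A, C → B, E applies, adding B, E
A, B → C, D applies, adding D
Closure: {A, B, C, D, E}.

A, B, C, D, E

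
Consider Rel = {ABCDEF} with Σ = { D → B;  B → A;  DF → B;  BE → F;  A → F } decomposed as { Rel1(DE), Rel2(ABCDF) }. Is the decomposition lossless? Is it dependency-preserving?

lossy but dependency-preserving

Lossless test: (D)⁺ = {ABDF}, which is a superkey of neither fragment — lossy.
Dependency preservation: BE → F is not contained in any single fragment, but the restricted closure of its left-hand side across the fragments still reaches the right-hand side; the remaining FDs each lie inside some fragment. All dependencies are preserved.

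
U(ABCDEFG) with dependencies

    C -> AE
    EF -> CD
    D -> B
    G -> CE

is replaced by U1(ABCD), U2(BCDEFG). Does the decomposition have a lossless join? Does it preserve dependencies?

lossless and dependency-preserving

Lossless test: (BCD)⁺ = {ABCDE}, which contains all of one fragment — lossless.
Dependency preservation: C → AE is not contained in any single fragment, but the restricted closure of its left-hand side across the fragments still reaches the right-hand side; the remaining FDs each lie inside some fragment. All dependencies are preserved.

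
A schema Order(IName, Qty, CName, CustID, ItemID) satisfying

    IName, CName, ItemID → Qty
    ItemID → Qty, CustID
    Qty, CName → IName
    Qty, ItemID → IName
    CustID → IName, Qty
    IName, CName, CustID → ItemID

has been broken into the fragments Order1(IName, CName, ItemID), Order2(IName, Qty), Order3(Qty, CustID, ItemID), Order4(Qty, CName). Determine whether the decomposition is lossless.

Chase test. Columns are IName, Qty, CName, CustID, ItemID; row i has aⱼ where attribute j ∈ Orderi, else bᵢⱼ.
Initial tableau (one row per fragment):
  row 1: a1 b12 a3 b14 a5
  row 2: a1 a2 b23 b24 b25
  row 3: b31 a2 b33 a4 a5
  row 4: b41 a2 a3 b44 b45
Rows 1 and 3 agree on ItemID; apply ItemID→Qty, CustID and equate their Qty, CustID entries.
Rows 1 and 4 agree on Qty, CName; apply Qty, CName→IName and equate their IName entries.
Rows 1 and 3 agree on Qty, ItemID; apply Qty, ItemID→IName and equate their IName entries.
Row 1 is now all distinguished symbols — the join is lossless.

Yes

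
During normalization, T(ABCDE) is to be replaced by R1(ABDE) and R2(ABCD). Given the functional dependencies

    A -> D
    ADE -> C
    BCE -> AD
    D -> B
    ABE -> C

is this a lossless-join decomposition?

No

Common attributes: R1 ∩ R2 = {ABD}.
No dependency enlarges {ABD}, so (ABD)⁺ = {ABD}.
The closure contains neither all of R1 = {ABDE} nor all of R2 = {ABCD}, so the common attributes are not a superkey of either fragment. The join is lossy.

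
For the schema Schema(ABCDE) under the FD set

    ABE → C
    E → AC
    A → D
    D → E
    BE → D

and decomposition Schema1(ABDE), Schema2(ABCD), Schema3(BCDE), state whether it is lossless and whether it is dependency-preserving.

lossless and dependency-preserving

Lossless test (chase): Rows 1 and 3 agree on E; apply E→AC and equate their AC entries. Rows 1 and 2 agree on D; apply D→E and equate their E entries. Row 1 is now all distinguished symbols — the join is lossless.
Dependency preservation: ABE → C; E → AC are not contained in any single fragment, but the restricted closure of each left-hand side across the fragments still reaches the right-hand side; the remaining FDs each lie inside some fragment. All dependencies are preserved.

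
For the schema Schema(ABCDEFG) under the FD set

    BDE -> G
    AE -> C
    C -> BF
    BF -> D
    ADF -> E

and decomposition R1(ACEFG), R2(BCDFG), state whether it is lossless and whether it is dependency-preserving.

Lossless test: (CFG)⁺ = {BCDFG}, which contains all of one fragment — lossless.
Dependency preservation: the restricted closure of {BDE} across the fragments never reaches {G}, so BDE → G cannot be enforced without a join — not preserved.

lossless but not dependency-preserving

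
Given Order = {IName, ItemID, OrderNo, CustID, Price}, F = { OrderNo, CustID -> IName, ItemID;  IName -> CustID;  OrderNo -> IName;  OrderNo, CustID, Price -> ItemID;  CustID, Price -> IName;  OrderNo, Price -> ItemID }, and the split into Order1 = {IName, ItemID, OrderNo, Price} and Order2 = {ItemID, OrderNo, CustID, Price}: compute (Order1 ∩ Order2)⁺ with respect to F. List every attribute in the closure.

Order1 ∩ Order2 = {ItemID, OrderNo, Price}.
OrderNo → IName applies, adding IName
IName → CustID applies, adding CustID
Closure: {IName, ItemID, OrderNo, CustID, Price}.

IName, ItemID, OrderNo, CustID, Price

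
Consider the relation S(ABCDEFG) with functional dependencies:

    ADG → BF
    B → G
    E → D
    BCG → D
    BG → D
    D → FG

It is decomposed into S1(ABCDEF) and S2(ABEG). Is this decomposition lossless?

Common attributes: S1 ∩ S2 = {ABE}.
Closure of {ABE}: B → G applies, adding G; E → D applies, adding D; D → FG applies, adding F. So (ABE)⁺ = {ABDEFG}.
This closure contains every attribute of S2, so S1 ∩ S2 → S2. The join is lossless.

Yes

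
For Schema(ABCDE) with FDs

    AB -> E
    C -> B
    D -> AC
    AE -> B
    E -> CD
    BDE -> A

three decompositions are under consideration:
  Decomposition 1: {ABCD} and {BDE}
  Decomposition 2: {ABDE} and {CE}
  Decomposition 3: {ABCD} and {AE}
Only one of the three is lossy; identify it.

Decomposition 1: common = {BD}, closure = {ABCDE} → lossless.
Decomposition 2: common = {E}, closure = {ABCDE} → lossless.
Decomposition 3: common = {A}, closure = {A} → lossy.

Decomposition 3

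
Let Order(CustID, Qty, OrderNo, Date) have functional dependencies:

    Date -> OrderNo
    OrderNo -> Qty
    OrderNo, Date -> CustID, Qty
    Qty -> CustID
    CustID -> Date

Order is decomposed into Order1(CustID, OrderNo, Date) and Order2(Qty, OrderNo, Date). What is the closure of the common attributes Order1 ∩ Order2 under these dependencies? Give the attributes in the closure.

CustID, Qty, OrderNo, Date

Order1 ∩ Order2 = {OrderNo, Date}.
OrderNo → Qty applies, adding Qty
OrderNo, Date → CustID, Qty applies, adding CustID
Closure: {CustID, Qty, OrderNo, Date}.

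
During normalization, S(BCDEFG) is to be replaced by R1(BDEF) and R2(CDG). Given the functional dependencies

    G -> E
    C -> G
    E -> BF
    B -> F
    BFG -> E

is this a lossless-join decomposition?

No

Common attributes: R1 ∩ R2 = {D}.
No dependency enlarges {D}, so (D)⁺ = {D}.
The closure contains neither all of R1 = {BDEF} nor all of R2 = {CDG}, so the common attributes are not a superkey of either fragment. The join is lossy.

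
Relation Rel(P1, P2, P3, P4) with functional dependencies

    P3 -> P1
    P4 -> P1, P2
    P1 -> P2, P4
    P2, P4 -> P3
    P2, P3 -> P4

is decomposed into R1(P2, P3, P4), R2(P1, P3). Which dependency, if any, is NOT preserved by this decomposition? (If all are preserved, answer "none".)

none

P3 → P1 lies within R2.
P4 → P1, P2: restricted closure across fragments reaches P1, P2.
P1 → P2, P4: restricted closure across fragments reaches P2, P4.
P2, P4 → P3 lies within R1.
P2, P3 → P4 lies within R1.
Every dependency is enforceable on the fragments, so the decomposition is dependency-preserving.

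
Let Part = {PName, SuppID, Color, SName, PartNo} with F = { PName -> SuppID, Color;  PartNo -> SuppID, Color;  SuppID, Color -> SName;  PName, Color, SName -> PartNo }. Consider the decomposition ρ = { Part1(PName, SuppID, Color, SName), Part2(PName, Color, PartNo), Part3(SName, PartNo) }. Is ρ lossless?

Chase test. Columns are PName, SuppID, Color, SName, PartNo; row i has aⱼ where attribute j ∈ Parti, else bᵢⱼ.
Initial tableau (one row per fragment):
  row 1: a1 a2 a3 a4 b15
  row 2: a1 b22 a3 b24 a5
  row 3: b31 b32 b33 a4 a5
Rows 1 and 2 agree on PName; apply PName→SuppID, Color and equate their SuppID, Color entries.
Rows 2 and 3 agree on PartNo; apply PartNo→SuppID, Color and equate their SuppID, Color entries.
Rows 1 and 2 agree on SuppID, Color; apply SuppID, Color→SName and equate their SName entries.
Rows 1 and 2 agree on PName, Color, SName; apply PName, Color, SName→PartNo and equate their PartNo entries.
Row 1 is now all distinguished symbols — the join is lossless.

Yes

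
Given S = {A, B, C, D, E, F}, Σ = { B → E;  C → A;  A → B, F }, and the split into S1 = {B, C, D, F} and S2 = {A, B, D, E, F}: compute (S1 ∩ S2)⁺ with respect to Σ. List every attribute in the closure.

B, D, E, F

S1 ∩ S2 = {B, D, F}.
B → E applies, adding E
Closure: {B, D, E, F}.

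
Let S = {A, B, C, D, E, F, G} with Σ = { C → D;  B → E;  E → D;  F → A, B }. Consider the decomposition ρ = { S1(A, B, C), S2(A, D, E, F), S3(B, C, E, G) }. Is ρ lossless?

Chase test. Columns are A, B, C, D, E, F, G; row i has aⱼ where attribute j ∈ Si, else bᵢⱼ.
Initial tableau (one row per fragment):
  row 1: a1 a2 a3 b14 b15 b16 b17
  row 2: a1 b22 b23 a4 a5 a6 b27
  row 3: b31 a2 a3 b34 a5 b36 a7
Rows 1 and 3 agree on C; apply C→D and equate their D entries.
Rows 1 and 3 agree on B; apply B→E and equate their E entries.
Rows 1 and 2 agree on E; apply E→D and equate their D entries.
No row becomes fully distinguished — the join is lossy.

No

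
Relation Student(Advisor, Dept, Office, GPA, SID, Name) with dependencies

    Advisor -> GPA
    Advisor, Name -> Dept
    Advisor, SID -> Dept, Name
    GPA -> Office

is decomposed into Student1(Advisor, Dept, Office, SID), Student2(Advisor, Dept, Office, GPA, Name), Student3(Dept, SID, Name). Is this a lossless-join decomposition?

Chase test. Columns are Advisor, Dept, Office, GPA, SID, Name; row i has aⱼ where attribute j ∈ Studenti, else bᵢⱼ.
Initial tableau (one row per fragment):
  row 1: a1 a2 a3 b14 a5 b16
  row 2: a1 a2 a3 a4 b25 a6
  row 3: b31 a2 b33 b34 a5 a6
Rows 1 and 2 agree on Advisor; apply Advisor→GPA and equate their GPA entries.
No row becomes fully distinguished — the join is lossy.

No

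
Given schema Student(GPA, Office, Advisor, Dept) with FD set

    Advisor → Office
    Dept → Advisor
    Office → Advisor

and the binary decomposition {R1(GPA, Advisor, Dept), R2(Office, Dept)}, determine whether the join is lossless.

Common attributes: R1 ∩ R2 = {Dept}.
Closure of {Dept}: Dept → Advisor applies, adding Advisor; Advisor → Office applies, adding Office. So (Dept)⁺ = {Office, Advisor, Dept}.
This closure contains every attribute of R2, so R1 ∩ R2 → R2. The join is lossless.

Yes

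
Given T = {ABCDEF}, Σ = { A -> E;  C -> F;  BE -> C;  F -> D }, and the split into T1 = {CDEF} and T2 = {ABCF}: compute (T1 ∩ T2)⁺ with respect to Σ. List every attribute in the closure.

CDF

T1 ∩ T2 = {CF}.
F → D applies, adding D
Closure: {CDF}.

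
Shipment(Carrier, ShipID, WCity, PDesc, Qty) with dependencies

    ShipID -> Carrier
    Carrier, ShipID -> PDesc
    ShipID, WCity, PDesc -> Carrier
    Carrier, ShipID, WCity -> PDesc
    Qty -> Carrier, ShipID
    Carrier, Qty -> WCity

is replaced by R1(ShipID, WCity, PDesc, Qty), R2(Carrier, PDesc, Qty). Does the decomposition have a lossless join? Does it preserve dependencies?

lossless but not dependency-preserving

Lossless test: (PDesc, Qty)⁺ = {Carrier, ShipID, WCity, PDesc, Qty}, which contains all of one fragment — lossless.
Dependency preservation: the restricted closure of {ShipID} across the fragments never reaches {Carrier}, so ShipID → Carrier cannot be enforced without a join — not preserved.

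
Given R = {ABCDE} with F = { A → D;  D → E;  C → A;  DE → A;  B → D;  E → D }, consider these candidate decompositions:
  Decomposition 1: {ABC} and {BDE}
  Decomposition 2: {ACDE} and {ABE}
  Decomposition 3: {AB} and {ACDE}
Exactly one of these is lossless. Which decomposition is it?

Decomposition 1

Decomposition 1: common = {B}, closure = {ABDE} → lossless.
Decomposition 2: common = {AE}, closure = {ADE} → lossy.
Decomposition 3: common = {A}, closure = {ADE} → lossy.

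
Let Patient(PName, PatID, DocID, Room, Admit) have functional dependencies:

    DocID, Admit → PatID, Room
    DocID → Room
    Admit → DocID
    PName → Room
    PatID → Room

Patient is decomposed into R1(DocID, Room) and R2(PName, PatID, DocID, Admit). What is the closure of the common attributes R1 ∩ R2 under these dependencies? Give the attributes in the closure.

DocID, Room

R1 ∩ R2 = {DocID}.
DocID → Room applies, adding Room
Closure: {DocID, Room}.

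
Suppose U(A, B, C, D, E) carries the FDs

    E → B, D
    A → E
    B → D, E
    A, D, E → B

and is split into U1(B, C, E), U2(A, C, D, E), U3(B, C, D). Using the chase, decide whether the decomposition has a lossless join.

Chase test. Columns are A, B, C, D, E; row i has aⱼ where attribute j ∈ Ui, else bᵢⱼ.
Initial tableau (one row per fragment):
  row 1: b11 a2 a3 b14 a5
  row 2: a1 b22 a3 a4 a5
  row 3: b31 a2 a3 a4 b35
Rows 1 and 2 agree on E; apply E→B, D and equate their B, D entries.
Rows 1 and 3 agree on B; apply B→D, E and equate their D, E entries.
Row 2 is now all distinguished symbols — the join is lossless.

Yes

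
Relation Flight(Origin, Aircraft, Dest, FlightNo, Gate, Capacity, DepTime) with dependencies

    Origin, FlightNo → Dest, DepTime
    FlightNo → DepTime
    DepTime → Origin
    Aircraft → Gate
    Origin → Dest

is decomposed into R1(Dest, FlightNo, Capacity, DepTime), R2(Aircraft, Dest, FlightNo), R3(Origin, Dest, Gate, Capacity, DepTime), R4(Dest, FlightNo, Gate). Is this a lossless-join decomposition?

No

Chase test. Columns are Origin, Aircraft, Dest, FlightNo, Gate, Capacity, DepTime; row i has aⱼ where attribute j ∈ Ri, else bᵢⱼ.
Initial tableau (one row per fragment):
  row 1: b11 b12 a3 a4 b15 a6 a7
  row 2: b21 a2 a3 a4 b25 b26 b27
  row 3: a1 b32 a3 b34 a5 a6 a7
  row 4: b41 b42 a3 a4 a5 b46 b47
Rows 1 and 2 agree on FlightNo; apply FlightNo→DepTime and equate their DepTime entries.
Rows 1 and 4 agree on FlightNo; apply FlightNo→DepTime and equate their DepTime entries.
Rows 1 and 2 agree on DepTime; apply DepTime→Origin and equate their Origin entries.
Rows 1 and 3 agree on DepTime; apply DepTime→Origin and equate their Origin entries.
Rows 1 and 4 agree on DepTime; apply DepTime→Origin and equate their Origin entries.
No row becomes fully distinguished — the join is lossy.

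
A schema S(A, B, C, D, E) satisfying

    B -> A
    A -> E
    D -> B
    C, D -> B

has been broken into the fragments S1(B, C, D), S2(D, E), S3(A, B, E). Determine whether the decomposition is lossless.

Yes

Chase test. Columns are A, B, C, D, E; row i has aⱼ where attribute j ∈ Si, else bᵢⱼ.
Initial tableau (one row per fragment):
  row 1: b11 a2 a3 a4 b15
  row 2: b21 b22 b23 a4 a5
  row 3: a1 a2 b33 b34 a5
Rows 1 and 3 agree on B; apply B→A and equate their A entries.
Rows 1 and 3 agree on A; apply A→E and equate their E entries.
Rows 1 and 2 agree on D; apply D→B and equate their B entries.
Rows 1 and 2 agree on B; apply B→A and equate their A entries.
Row 1 is now all distinguished symbols — the join is lossless.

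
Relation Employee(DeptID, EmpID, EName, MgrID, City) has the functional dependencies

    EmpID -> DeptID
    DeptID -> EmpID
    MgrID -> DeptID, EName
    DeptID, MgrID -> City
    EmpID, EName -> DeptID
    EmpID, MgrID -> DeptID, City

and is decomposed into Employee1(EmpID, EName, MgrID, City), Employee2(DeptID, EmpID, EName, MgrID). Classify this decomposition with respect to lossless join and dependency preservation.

lossless and dependency-preserving

Lossless test: (EmpID, EName, MgrID)⁺ = {DeptID, EmpID, EName, MgrID, City}, which contains all of one fragment — lossless.
Dependency preservation: DeptID, MgrID → City; EmpID, MgrID → DeptID, City are not contained in any single fragment, but the restricted closure of each left-hand side across the fragments still reaches the right-hand side; the remaining FDs each lie inside some fragment. All dependencies are preserved.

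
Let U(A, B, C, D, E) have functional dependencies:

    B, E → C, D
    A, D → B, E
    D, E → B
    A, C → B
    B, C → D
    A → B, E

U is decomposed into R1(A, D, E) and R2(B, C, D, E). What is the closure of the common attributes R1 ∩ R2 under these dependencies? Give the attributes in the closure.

B, C, D, E

R1 ∩ R2 = {D, E}.
D, E → B applies, adding B
B, E → C, D applies, adding C
Closure: {B, C, D, E}.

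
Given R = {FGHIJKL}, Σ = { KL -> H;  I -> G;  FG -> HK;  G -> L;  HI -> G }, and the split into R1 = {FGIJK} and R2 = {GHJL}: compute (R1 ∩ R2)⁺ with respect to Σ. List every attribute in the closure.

R1 ∩ R2 = {GJ}.
G → L applies, adding L
Closure: {GJL}.

GJL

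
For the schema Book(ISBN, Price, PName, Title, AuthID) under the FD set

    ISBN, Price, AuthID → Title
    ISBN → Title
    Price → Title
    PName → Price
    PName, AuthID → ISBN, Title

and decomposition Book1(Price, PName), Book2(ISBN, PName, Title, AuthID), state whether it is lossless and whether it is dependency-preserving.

lossless but not dependency-preserving

Lossless test: (PName)⁺ = {Price, PName, Title}, which contains all of one fragment — lossless.
Dependency preservation: the restricted closure of {Price} across the fragments never reaches {Title}, so Price → Title cannot be enforced without a join — not preserved.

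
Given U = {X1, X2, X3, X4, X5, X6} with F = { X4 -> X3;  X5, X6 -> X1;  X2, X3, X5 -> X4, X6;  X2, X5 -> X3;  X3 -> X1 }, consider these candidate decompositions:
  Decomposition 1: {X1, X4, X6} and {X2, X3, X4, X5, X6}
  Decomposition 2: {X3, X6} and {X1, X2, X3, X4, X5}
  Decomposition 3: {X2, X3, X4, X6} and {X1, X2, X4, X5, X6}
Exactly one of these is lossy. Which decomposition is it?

Decomposition 1: common = {X4, X6}, closure = {X1, X3, X4, X6} → lossless.
Decomposition 2: common = {X3}, closure = {X1, X3} → lossy.
Decomposition 3: common = {X2, X4, X6}, closure = {X1, X2, X3, X4, X6} → lossless.

Decomposition 2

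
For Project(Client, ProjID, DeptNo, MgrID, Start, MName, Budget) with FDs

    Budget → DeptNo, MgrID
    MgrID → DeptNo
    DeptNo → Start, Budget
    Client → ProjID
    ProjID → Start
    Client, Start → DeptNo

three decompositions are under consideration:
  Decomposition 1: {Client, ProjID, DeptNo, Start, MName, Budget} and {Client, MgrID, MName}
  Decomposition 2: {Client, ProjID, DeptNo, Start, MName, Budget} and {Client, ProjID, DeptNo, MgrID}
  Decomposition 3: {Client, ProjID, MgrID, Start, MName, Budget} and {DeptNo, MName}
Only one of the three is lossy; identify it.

Decomposition 1: common = {Client, MName}, closure = {Client, ProjID, DeptNo, MgrID, Start, MName, Budget} → lossless.
Decomposition 2: common = {Client, ProjID, DeptNo}, closure = {Client, ProjID, DeptNo, MgrID, Start, Budget} → lossless.
Decomposition 3: common = {MName}, closure = {MName} → lossy.

Decomposition 3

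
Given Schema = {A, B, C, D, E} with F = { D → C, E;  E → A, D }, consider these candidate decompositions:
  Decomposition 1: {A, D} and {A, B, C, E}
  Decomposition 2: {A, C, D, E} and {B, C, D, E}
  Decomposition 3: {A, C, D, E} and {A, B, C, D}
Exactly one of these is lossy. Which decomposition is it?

Decomposition 1

Decomposition 1: common = {A}, closure = {A} → lossy.
Decomposition 2: common = {C, D, E}, closure = {A, C, D, E} → lossless.
Decomposition 3: common = {A, C, D}, closure = {A, C, D, E} → lossless.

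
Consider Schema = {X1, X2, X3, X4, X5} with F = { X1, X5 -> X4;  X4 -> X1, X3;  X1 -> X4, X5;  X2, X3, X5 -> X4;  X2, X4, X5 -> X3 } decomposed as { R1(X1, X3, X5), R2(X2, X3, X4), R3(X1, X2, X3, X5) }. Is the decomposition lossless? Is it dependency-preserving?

lossy and not dependency-preserving

Lossless test (chase): Rows 1 and 3 agree on X1, X5; apply X1, X5→X4 and equate their X4 entries. No row becomes fully distinguished — the join is lossy.
Dependency preservation: the restricted closure of {X1, X5} across the fragments never reaches {X4}, so X1, X5 → X4 cannot be enforced without a join — not preserved.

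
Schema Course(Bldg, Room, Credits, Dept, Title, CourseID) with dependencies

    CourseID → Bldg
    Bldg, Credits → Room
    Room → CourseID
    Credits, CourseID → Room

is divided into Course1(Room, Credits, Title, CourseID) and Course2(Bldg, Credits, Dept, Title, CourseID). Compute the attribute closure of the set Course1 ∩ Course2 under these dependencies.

Bldg, Room, Credits, Title, CourseID

Course1 ∩ Course2 = {Credits, Title, CourseID}.
CourseID → Bldg applies, adding Bldg
Bldg, Credits → Room applies, adding Room
Closure: {Bldg, Room, Credits, Title, CourseID}.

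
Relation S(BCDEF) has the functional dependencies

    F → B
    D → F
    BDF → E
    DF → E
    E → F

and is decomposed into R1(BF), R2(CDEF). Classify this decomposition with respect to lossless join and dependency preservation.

Lossless test: (F)⁺ = {BF}, which contains all of one fragment — lossless.
Dependency preservation: BDF → E is not contained in any single fragment, but the restricted closure of its left-hand side across the fragments still reaches the right-hand side; the remaining FDs each lie inside some fragment. All dependencies are preserved.

lossless and dependency-preserving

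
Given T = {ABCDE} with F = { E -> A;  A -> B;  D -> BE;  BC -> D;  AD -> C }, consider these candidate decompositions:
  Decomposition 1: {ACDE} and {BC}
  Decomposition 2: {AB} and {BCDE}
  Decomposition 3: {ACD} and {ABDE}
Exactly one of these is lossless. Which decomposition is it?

Decomposition 1: common = {C}, closure = {C} → lossy.
Decomposition 2: common = {B}, closure = {B} → lossy.
Decomposition 3: common = {AD}, closure = {ABCDE} → lossless.

Decomposition 3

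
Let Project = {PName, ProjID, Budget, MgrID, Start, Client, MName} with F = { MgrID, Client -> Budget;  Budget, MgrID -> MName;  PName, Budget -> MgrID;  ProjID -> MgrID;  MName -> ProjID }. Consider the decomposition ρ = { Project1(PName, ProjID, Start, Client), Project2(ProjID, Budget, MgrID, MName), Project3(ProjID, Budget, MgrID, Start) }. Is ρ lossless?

No

Chase test. Columns are PName, ProjID, Budget, MgrID, Start, Client, MName; row i has aⱼ where attribute j ∈ Projecti, else bᵢⱼ.
Initial tableau (one row per fragment):
  row 1: a1 a2 b13 b14 a5 a6 b17
  row 2: b21 a2 a3 a4 b25 b26 a7
  row 3: b31 a2 a3 a4 a5 b36 b37
Rows 2 and 3 agree on Budget, MgrID; apply Budget, MgrID→MName and equate their MName entries.
Rows 1 and 2 agree on ProjID; apply ProjID→MgrID and equate their MgrID entries.
No row becomes fully distinguished — the join is lossy.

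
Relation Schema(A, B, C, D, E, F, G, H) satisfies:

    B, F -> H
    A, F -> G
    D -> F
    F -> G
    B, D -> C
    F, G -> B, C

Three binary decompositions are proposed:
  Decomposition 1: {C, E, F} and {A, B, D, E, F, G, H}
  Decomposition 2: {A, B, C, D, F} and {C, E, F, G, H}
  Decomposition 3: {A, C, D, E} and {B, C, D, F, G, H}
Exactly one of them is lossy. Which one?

Decomposition 2

Decomposition 1: common = {E, F}, closure = {B, C, E, F, G, H} → lossless.
Decomposition 2: common = {C, F}, closure = {B, C, F, G, H} → lossy.
Decomposition 3: common = {C, D}, closure = {B, C, D, F, G, H} → lossless.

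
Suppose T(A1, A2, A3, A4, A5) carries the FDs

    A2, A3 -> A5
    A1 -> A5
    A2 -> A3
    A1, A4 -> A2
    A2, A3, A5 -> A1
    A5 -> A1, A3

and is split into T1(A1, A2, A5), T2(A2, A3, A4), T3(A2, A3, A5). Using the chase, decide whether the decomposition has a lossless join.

Yes

Chase test. Columns are A1, A2, A3, A4, A5; row i has aⱼ where attribute j ∈ Ti, else bᵢⱼ.
Initial tableau (one row per fragment):
  row 1: a1 a2 b13 b14 a5
  row 2: b21 a2 a3 a4 b25
  row 3: b31 a2 a3 b34 a5
Rows 2 and 3 agree on A2, A3; apply A2, A3→A5 and equate their A5 entries.
Rows 1 and 2 agree on A2; apply A2→A3 and equate their A3 entries.
Rows 1 and 2 agree on A2, A3, A5; apply A2, A3, A5→A1 and equate their A1 entries.
Rows 1 and 3 agree on A2, A3, A5; apply A2, A3, A5→A1 and equate their A1 entries.
Row 2 is now all distinguished symbols — the join is lossless.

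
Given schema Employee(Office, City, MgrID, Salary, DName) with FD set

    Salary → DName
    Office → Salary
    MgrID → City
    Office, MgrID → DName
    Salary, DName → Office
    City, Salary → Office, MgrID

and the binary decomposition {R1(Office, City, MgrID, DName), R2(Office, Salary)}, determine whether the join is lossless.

Yes

Common attributes: R1 ∩ R2 = {Office}.
Closure of {Office}: Office → Salary applies, adding Salary; Salary → DName applies, adding DName. So (Office)⁺ = {Office, Salary, DName}.
This closure contains every attribute of R2, so R1 ∩ R2 → R2. The join is lossless.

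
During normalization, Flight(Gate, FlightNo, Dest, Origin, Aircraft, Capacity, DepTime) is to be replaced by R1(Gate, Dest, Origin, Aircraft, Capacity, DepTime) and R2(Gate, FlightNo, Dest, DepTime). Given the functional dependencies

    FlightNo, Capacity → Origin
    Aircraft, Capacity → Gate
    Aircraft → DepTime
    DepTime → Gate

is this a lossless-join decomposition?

No

Common attributes: R1 ∩ R2 = {Gate, Dest, DepTime}.
No dependency enlarges {Gate, Dest, DepTime}, so (Gate, Dest, DepTime)⁺ = {Gate, Dest, DepTime}.
The closure contains neither all of R1 = {Gate, Dest, Origin, Aircraft, Capacity, DepTime} nor all of R2 = {Gate, FlightNo, Dest, DepTime}, so the common attributes are not a superkey of either fragment. The join is lossy.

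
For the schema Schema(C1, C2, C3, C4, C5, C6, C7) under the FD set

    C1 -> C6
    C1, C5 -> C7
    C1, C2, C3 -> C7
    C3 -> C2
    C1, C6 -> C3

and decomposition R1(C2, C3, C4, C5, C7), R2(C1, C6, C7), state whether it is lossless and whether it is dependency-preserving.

Lossless test: (C7)⁺ = {C7}, which is a superkey of neither fragment — lossy.
Dependency preservation: the restricted closure of {C1, C6} across the fragments never reaches {C3}, so C1, C6 → C3 cannot be enforced without a join — not preserved.

lossy and not dependency-preserving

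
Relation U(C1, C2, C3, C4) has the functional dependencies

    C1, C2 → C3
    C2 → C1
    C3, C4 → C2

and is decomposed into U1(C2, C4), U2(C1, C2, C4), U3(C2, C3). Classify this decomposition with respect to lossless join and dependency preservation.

lossless but not dependency-preserving

Lossless test (chase): Rows 1 and 2 agree on C2; apply C2→C1 and equate their C1 entries. Rows 1 and 3 agree on C2; apply C2→C1 and equate their C1 entries. Rows 1 and 2 agree on C1, C2; apply C1, C2→C3 and equate their C3 entries. Rows 1 and 3 agree on C1, C2; apply C1, C2→C3 and equate their C3 entries. Row 1 is now all distinguished symbols — the join is lossless.
Dependency preservation: the restricted closure of {C3, C4} across the fragments never reaches {C2}, so C3, C4 → C2 cannot be enforced without a join — not preserved.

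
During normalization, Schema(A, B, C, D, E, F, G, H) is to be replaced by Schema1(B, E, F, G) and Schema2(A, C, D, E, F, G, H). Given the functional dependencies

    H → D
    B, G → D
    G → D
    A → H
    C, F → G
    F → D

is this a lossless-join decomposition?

No

Common attributes: Schema1 ∩ Schema2 = {E, F, G}.
Closure of {E, F, G}: G → D applies, adding D. So (E, F, G)⁺ = {D, E, F, G}.
The closure contains neither all of Schema1 = {B, E, F, G} nor all of Schema2 = {A, C, D, E, F, G, H}, so the common attributes are not a superkey of either fragment. The join is lossy.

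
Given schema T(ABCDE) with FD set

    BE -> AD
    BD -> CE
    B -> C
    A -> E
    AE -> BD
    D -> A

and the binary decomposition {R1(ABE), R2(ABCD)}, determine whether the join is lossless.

Yes

Common attributes: R1 ∩ R2 = {AB}.
Closure of {AB}: B → C applies, adding C; A → E applies, adding E; AE → BD applies, adding D. So (AB)⁺ = {ABCDE}.
This closure contains every attribute of R1, so R1 ∩ R2 → R1. The join is lossless.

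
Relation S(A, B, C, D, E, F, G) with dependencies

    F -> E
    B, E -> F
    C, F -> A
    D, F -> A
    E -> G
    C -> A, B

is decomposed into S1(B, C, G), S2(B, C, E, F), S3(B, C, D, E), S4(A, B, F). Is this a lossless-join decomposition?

Chase test. Columns are A, B, C, D, E, F, G; row i has aⱼ where attribute j ∈ Si, else bᵢⱼ.
Initial tableau (one row per fragment):
  row 1: b11 a2 a3 b14 b15 b16 a7
  row 2: b21 a2 a3 b24 a5 a6 b27
  row 3: b31 a2 a3 a4 a5 b36 b37
  row 4: a1 a2 b43 b44 b45 a6 b47
Rows 2 and 4 agree on F; apply F→E and equate their E entries.
Rows 2 and 3 agree on B, E; apply B, E→F and equate their F entries.
Rows 2 and 3 agree on C, F; apply C, F→A and equate their A entries.
Rows 2 and 3 agree on E; apply E→G and equate their G entries.
Rows 2 and 4 agree on E; apply E→G and equate their G entries.
Rows 1 and 2 agree on C; apply C→A, B and equate their A, B entries.
No row becomes fully distinguished — the join is lossy.

No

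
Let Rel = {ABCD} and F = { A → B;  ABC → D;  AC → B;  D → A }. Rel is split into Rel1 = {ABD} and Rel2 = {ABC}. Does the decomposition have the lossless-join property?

No

Common attributes: Rel1 ∩ Rel2 = {AB}.
No dependency enlarges {AB}, so (AB)⁺ = {AB}.
The closure contains neither all of Rel1 = {ABD} nor all of Rel2 = {ABC}, so the common attributes are not a superkey of either fragment. The join is lossy.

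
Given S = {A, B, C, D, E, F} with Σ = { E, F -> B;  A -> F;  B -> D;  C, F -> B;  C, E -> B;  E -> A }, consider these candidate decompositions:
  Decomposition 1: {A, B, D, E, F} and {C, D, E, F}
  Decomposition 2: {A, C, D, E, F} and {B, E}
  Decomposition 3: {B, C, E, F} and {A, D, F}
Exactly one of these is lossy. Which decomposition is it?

Decomposition 3

Decomposition 1: common = {D, E, F}, closure = {A, B, D, E, F} → lossless.
Decomposition 2: common = {E}, closure = {A, B, D, E, F} → lossless.
Decomposition 3: common = {F}, closure = {F} → lossy.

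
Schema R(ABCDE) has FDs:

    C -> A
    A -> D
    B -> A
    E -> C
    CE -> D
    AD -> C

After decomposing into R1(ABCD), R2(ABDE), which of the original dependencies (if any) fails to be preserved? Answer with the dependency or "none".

none

C → A lies within R1.
A → D lies within R1.
B → A lies within R1.
E → C: restricted closure across fragments reaches C.
CE → D: restricted closure across fragments reaches D.
AD → C lies within R1.
Every dependency is enforceable on the fragments, so the decomposition is dependency-preserving.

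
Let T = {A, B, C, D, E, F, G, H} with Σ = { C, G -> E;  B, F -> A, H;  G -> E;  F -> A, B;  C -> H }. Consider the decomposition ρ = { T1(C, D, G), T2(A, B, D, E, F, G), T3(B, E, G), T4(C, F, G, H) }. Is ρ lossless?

No

Chase test. Columns are A, B, C, D, E, F, G, H; row i has aⱼ where attribute j ∈ Ti, else bᵢⱼ.
Initial tableau (one row per fragment):
  row 1: b11 b12 a3 a4 b15 b16 a7 b18
  row 2: a1 a2 b23 a4 a5 a6 a7 b28
  row 3: b31 a2 b33 b34 a5 b36 a7 b38
  row 4: b41 b42 a3 b44 b45 a6 a7 a8
Rows 1 and 4 agree on C, G; apply C, G→E and equate their E entries.
Rows 1 and 2 agree on G; apply G→E and equate their E entries.
Rows 2 and 4 agree on F; apply F→A, B and equate their A, B entries.
Rows 1 and 4 agree on C; apply C→H and equate their H entries.
Rows 2 and 4 agree on B, F; apply B, F→A, H and equate their A, H entries.
No row becomes fully distinguished — the join is lossy.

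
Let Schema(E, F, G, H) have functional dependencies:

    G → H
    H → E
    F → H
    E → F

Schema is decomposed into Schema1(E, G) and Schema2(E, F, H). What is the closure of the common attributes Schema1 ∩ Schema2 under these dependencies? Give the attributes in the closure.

E, F, H

Schema1 ∩ Schema2 = {E}.
E → F applies, adding F
F → H applies, adding H
Closure: {E, F, H}.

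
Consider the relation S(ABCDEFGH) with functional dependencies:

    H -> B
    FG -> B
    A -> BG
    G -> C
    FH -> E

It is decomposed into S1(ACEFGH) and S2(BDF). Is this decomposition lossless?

Common attributes: S1 ∩ S2 = {F}.
No dependency enlarges {F}, so (F)⁺ = {F}.
The closure contains neither all of S1 = {ACEFGH} nor all of S2 = {BDF}, so the common attributes are not a superkey of either fragment. The join is lossy.

No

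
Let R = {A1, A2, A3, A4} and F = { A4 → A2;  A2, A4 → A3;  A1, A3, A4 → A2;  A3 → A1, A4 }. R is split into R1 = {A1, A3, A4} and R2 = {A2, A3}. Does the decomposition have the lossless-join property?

Yes

Common attributes: R1 ∩ R2 = {A3}.
Closure of {A3}: A3 → A1, A4 applies, adding A1, A4; A4 → A2 applies, adding A2. So (A3)⁺ = {A1, A2, A3, A4}.
This closure contains every attribute of R1, so R1 ∩ R2 → R1. The join is lossless.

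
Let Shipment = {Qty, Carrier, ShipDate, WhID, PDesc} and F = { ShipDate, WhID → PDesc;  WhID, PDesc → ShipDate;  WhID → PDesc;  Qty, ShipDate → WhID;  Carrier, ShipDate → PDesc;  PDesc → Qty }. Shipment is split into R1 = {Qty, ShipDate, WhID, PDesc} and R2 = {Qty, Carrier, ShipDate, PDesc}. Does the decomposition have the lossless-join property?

Yes

Common attributes: R1 ∩ R2 = {Qty, ShipDate, PDesc}.
Closure of {Qty, ShipDate, PDesc}: Qty, ShipDate → WhID applies, adding WhID. So (Qty, ShipDate, PDesc)⁺ = {Qty, ShipDate, WhID, PDesc}.
This closure contains every attribute of R1, so R1 ∩ R2 → R1. The join is lossless.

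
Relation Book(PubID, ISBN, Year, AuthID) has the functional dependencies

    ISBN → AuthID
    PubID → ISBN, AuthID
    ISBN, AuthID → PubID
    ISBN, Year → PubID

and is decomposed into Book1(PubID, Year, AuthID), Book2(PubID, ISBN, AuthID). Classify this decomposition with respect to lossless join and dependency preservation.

lossless and dependency-preserving

Lossless test: (PubID, AuthID)⁺ = {PubID, ISBN, AuthID}, which contains all of one fragment — lossless.
Dependency preservation: ISBN, Year → PubID is not contained in any single fragment, but the restricted closure of its left-hand side across the fragments still reaches the right-hand side; the remaining FDs each lie inside some fragment. All dependencies are preserved.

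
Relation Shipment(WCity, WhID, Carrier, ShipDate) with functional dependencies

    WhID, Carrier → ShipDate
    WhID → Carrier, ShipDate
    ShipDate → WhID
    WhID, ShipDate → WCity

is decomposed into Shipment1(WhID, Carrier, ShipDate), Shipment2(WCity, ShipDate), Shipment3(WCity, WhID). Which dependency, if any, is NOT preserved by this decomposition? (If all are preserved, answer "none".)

WhID, Carrier → ShipDate lies within Shipment1.
WhID → Carrier, ShipDate lies within Shipment1.
ShipDate → WhID lies within Shipment1.
WhID, ShipDate → WCity: restricted closure across fragments reaches WCity.
Every dependency is enforceable on the fragments, so the decomposition is dependency-preserving.

none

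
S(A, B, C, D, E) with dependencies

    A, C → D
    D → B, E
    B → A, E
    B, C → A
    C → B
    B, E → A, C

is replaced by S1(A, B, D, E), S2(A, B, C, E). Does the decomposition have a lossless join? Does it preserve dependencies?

lossless and dependency-preserving

Lossless test: (A, B, E)⁺ = {A, B, C, D, E}, which contains all of one fragment — lossless.
Dependency preservation: A, C → D is not contained in any single fragment, but the restricted closure of its left-hand side across the fragments still reaches the right-hand side; the remaining FDs each lie inside some fragment. All dependencies are preserved.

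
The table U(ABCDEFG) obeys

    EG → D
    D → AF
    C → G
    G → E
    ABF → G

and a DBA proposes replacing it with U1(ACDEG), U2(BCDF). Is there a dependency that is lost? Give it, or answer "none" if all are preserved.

Check ABF → G: no single fragment contains all of {ABFG}, and the restricted closure of {ABF} across the fragments never reaches {G}.
EG → D is preserved.
D → AF is preserved.
C → G is preserved.
G → E is preserved.

ABF → G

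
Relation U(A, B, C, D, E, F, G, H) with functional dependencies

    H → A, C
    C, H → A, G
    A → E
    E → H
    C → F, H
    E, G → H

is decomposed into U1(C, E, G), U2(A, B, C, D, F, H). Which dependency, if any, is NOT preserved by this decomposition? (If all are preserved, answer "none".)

none

H → A, C lies within U2.
C, H → A, G: restricted closure across fragments reaches A, G.
A → E: restricted closure across fragments reaches E.
E → H: restricted closure across fragments reaches H.
C → F, H lies within U2.
E, G → H: restricted closure across fragments reaches H.
Every dependency is enforceable on the fragments, so the decomposition is dependency-preserving.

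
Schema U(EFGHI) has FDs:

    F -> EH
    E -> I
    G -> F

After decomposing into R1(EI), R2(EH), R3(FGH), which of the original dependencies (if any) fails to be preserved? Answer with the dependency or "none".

F -> EH

Check F → EH: no single fragment contains all of {EFH}, and the restricted closure of {F} across the fragments never reaches {EH}.
E → I is preserved.
G → F is preserved.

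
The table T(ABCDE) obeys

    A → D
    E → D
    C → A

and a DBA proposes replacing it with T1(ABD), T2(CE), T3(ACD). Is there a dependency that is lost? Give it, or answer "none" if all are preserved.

Check E → D: no single fragment contains all of {DE}, and the restricted closure of {E} across the fragments never reaches {D}.
A → D is preserved.
C → A is preserved.

E → D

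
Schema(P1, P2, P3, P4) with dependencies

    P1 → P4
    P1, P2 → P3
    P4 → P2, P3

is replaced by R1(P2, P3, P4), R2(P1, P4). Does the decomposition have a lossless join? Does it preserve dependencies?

lossless and dependency-preserving

Lossless test: (P4)⁺ = {P2, P3, P4}, which contains all of one fragment — lossless.
Dependency preservation: P1, P2 → P3 is not contained in any single fragment, but the restricted closure of its left-hand side across the fragments still reaches the right-hand side; the remaining FDs each lie inside some fragment. All dependencies are preserved.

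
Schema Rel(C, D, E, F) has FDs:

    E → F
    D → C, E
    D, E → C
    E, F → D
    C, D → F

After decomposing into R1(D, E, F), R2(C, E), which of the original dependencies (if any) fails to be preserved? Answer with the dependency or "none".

none

E → F lies within R1.
D → C, E: restricted closure across fragments reaches C, E.
D, E → C: restricted closure across fragments reaches C.
E, F → D lies within R1.
C, D → F: restricted closure across fragments reaches F.
Every dependency is enforceable on the fragments, so the decomposition is dependency-preserving.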